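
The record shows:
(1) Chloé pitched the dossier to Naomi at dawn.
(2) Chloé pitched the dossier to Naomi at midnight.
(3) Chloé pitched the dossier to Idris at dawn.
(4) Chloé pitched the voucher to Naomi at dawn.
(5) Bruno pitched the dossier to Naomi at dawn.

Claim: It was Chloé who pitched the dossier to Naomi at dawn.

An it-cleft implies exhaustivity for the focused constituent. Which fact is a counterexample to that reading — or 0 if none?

5

The cleft puts "Chloé" in focus and presupposes the open proposition with the dossier as thing and Naomi as recipient and at dawn as setting.
The exhaustive reading says no other agent fits that background.
But fact (5) also has the dossier as thing and Naomi as recipient and at dawn as setting, with agent = Bruno — so the exhaustive reading fails.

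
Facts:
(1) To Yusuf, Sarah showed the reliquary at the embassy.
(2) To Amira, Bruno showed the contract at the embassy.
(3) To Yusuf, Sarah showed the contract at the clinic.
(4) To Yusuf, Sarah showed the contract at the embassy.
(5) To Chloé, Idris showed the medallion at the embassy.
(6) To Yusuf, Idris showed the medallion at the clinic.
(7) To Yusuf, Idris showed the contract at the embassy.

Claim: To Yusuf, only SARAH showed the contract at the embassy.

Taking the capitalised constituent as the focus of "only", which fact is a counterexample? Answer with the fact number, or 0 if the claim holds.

7

Focus (in capitals) is "Sarah" — the agent. "Only" excludes alternative agents while holding fixed same thing, recipient, setting (the contract / Yusuf / at the embassy).
Fact (7) shares the background but differs in agent (Idris) — a counterexample.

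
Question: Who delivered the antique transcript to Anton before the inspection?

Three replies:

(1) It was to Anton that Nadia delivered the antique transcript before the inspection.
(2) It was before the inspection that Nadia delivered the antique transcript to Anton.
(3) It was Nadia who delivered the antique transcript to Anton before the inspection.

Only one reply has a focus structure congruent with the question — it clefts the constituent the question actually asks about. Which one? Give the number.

3

The question word "who" targets the subject (agent).
Option (1) clefts "to Anton" — the recipient, not what was asked.
Option (2) clefts "before the inspection" — the time, not what was asked.
Option (3) clefts "Nadia" — that matches what the question asks about.
So the congruent reply is (3).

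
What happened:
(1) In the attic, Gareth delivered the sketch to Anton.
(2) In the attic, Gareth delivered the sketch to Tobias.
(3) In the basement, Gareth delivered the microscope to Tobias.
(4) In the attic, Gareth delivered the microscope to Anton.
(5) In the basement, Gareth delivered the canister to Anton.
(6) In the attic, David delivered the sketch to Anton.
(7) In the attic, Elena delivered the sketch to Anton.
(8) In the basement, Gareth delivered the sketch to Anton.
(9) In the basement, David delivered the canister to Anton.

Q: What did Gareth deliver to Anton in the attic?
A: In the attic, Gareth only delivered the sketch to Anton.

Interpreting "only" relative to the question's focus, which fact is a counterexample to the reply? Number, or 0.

4

Answering "What did ...?" puts focus on the thing — here, "the sketch".
So "only" ranges over things; the rest (same agent, recipient, setting (Gareth / Anton / in the attic)) is presupposed.
Fact (4) keeps same agent, recipient, setting (Gareth / Anton / in the attic) but has thing = the microscope; that refutes the reply.
(Fact (2) would refute a reading with focus on the recipient — but that is not what the question asks.)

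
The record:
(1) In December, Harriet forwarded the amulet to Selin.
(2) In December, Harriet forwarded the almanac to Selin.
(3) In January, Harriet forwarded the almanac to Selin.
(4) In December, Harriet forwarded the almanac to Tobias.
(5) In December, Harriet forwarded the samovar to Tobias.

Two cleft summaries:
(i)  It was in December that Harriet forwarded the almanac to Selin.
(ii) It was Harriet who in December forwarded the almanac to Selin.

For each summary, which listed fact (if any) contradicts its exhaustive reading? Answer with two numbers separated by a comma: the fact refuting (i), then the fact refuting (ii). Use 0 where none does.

3, 0

(i): focus "in December". Looking for same agent, thing, recipient (Harriet / the almanac / Selin) with some other setting — fact (3) has in January there. Refuted.
(ii): focus "Harriet". No fact shares same thing, recipient, setting (the almanac / Selin / in December) with a different agent. 0.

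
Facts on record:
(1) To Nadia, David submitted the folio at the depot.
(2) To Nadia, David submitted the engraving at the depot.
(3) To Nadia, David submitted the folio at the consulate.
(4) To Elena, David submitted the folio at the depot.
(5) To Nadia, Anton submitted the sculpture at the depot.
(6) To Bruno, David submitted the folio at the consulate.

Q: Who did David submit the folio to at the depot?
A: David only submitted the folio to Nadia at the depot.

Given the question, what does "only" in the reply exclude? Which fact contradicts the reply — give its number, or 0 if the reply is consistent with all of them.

4

The question "Who did ... to ...?" targets the recipient, so in the reply the focus falls on "Nadia".
"Only" then excludes alternative recipients while the background — same agent, thing, setting (David / the folio / at the depot) — is held fixed.
Fact (4) keeps same agent, thing, setting (David / the folio / at the depot) but has recipient = Elena; that refutes the reply.
(Fact (2) would refute a reading with focus on the thing — but that is not what the question asks.)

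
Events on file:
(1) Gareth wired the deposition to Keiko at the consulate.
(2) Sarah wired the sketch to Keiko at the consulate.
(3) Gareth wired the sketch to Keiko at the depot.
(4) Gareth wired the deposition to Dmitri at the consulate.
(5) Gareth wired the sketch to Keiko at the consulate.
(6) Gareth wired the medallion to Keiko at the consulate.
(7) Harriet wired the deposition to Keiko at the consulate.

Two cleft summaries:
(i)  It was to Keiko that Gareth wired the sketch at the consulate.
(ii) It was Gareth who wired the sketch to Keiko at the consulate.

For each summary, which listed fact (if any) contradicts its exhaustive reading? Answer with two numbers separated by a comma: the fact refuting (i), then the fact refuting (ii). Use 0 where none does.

(i): focus "Keiko". No fact shares same agent, thing, setting (Gareth / the sketch / at the consulate) with a different recipient. 0.
(ii): focus "Gareth". Looking for same thing, recipient, setting (the sketch / Keiko / at the consulate) with some other agent — fact (2) has Sarah there. Refuted.

0, 2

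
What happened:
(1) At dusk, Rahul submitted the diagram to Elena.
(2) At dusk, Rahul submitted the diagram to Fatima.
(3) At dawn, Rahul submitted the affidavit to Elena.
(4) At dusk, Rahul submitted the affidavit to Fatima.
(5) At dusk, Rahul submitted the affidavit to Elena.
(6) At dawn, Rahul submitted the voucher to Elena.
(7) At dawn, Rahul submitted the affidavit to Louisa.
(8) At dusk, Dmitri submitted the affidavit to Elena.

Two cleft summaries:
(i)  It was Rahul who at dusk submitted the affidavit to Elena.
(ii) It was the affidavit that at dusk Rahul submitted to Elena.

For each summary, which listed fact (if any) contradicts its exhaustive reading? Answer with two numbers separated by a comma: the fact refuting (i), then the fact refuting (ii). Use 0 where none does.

8, 1

(i): focus "Rahul". Looking for same thing, recipient, setting (the affidavit / Elena / at dusk) with some other agent — fact (8) has Dmitri there. Refuted.
(ii): focus "the affidavit". Looking for same agent, recipient, setting (Rahul / Elena / at dusk) with some other thing — fact (1) has the diagram there. Refuted.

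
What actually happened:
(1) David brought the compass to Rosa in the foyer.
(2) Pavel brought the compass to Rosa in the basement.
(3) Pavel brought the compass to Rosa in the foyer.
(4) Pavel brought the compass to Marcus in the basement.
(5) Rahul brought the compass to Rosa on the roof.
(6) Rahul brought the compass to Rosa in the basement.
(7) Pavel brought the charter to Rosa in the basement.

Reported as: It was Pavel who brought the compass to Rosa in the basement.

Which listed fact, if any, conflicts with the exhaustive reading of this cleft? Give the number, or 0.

The cleft puts "Pavel" in focus and presupposes the open proposition with same thing, recipient, setting (the compass / Rosa / in the basement).
Exhaustivity: Pavel is the only agent satisfying that background.
But fact (6) also has same thing, recipient, setting (the compass / Rosa / in the basement), with agent = Rahul — so the exhaustive reading fails.

6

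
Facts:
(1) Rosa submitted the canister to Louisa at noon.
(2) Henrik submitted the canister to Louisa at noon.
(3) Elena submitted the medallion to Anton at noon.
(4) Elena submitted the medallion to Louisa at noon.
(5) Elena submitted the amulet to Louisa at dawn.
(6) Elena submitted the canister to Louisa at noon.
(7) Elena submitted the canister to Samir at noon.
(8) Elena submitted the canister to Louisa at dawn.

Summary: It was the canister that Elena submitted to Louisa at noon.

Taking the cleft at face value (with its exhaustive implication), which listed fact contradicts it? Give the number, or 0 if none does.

The cleft puts "the canister" in focus and presupposes the open proposition with agent = Elena, recipient = Louisa, setting = at noon.
Exhaustivity: the canister is the only thing satisfying that background.
Fact (4) shares the background but with thing = the medallion; exhaustivity is violated.

4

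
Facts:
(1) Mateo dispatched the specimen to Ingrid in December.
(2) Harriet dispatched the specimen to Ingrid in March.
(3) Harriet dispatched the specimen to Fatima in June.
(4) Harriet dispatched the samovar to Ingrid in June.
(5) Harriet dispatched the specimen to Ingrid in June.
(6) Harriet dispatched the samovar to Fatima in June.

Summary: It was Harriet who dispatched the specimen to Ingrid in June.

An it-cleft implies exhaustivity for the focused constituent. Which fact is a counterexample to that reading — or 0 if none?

The cleft puts "Harriet" in focus and presupposes the open proposition with thing = the specimen, recipient = Ingrid, setting = in June.
The exhaustive reading says no other agent fits that background.
Every other fact differs from the presupposition on some backgrounded slot, so none challenges the exhaustivity.

0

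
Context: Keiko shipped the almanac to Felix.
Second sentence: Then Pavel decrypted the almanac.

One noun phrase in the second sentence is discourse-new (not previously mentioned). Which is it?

"the almanac" in the second sentence is given — already mentioned in the context.
"Pavel" has no antecedent in the context; it is discourse-new.

Pavel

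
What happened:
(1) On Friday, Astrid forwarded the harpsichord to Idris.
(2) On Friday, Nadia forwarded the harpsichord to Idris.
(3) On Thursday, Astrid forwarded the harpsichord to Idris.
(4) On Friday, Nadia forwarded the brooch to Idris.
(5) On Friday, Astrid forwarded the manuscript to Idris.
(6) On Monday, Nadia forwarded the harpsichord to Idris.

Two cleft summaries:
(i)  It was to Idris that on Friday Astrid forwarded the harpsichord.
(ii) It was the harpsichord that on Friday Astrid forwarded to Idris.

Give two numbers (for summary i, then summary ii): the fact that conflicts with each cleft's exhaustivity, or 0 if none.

Summary (i) focuses "Idris" (the recipient); background Astrid as agent and the harpsichord as thing and on Friday as setting. No fact matches that background with a different recipient, so 0.
Summary (ii) focuses "the harpsichord" (the thing); background Astrid as agent and Idris as recipient and on Friday as setting. Fact (5) matches that background with thing = the manuscript — refutes (ii).

0, 5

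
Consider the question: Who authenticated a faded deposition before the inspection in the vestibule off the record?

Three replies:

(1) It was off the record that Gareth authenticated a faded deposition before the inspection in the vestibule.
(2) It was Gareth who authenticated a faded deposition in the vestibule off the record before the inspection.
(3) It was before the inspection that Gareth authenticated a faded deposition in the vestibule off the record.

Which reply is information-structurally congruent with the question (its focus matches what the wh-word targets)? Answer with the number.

2

The question word "who" targets the subject (agent).
Option (1) clefts "off the record" — the manner, not what was asked.
Option (2) clefts "Gareth" — that matches what the question asks about.
Option (3) clefts "before the inspection" — the time, not what was asked.
So the congruent reply is (2).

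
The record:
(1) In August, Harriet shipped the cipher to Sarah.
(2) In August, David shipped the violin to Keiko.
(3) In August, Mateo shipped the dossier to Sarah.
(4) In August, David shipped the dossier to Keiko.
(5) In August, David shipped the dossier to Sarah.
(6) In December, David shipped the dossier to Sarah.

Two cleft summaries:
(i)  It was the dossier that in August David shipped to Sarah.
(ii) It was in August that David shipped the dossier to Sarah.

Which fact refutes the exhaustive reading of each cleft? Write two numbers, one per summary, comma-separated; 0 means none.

(i): focus "the dossier". No fact shares agent = David, recipient = Sarah, setting = in August with a different thing. 0.
(ii): focus "in August". Looking for agent = David, thing = the dossier, recipient = Sarah with some other setting — fact (6) has in December there. Refuted.

0, 6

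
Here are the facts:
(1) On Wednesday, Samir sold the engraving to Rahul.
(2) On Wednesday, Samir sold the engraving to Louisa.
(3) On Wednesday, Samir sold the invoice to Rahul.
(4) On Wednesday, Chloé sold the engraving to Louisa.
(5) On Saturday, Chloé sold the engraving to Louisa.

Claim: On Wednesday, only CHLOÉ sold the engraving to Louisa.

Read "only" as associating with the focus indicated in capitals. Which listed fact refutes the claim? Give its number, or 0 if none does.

2

Focus (in capitals) is "Chloé" — the agent. "Only" excludes alternative agents while holding fixed thing = the engraving, recipient = Louisa, setting = on Wednesday.
Fact (2) shares the background but differs in agent (Samir) — a counterexample.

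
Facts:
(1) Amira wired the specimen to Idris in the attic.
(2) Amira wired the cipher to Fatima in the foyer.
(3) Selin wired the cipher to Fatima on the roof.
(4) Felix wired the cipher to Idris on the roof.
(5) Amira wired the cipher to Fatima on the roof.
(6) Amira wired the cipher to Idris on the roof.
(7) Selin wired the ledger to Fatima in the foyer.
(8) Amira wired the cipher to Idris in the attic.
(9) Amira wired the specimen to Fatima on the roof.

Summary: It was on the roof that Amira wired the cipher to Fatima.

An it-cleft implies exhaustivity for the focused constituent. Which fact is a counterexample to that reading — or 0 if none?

2

The cleft puts "on the roof" in focus and presupposes the open proposition with agent = Amira, thing = the cipher, recipient = Fatima.
The exhaustive reading says no other setting fits that background.
But fact (2) also has agent = Amira, thing = the cipher, recipient = Fatima, with setting = in the foyer — so the exhaustive reading fails.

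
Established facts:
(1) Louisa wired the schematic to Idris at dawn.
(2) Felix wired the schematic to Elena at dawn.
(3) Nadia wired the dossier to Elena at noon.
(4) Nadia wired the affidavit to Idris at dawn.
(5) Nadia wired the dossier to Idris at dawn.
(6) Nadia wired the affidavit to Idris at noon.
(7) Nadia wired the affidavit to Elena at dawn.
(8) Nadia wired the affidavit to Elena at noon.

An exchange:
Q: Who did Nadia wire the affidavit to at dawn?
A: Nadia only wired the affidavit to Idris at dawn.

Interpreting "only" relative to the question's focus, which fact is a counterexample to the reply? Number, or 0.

Answering "Who did ... to ...?" puts focus on the recipient — here, "Idris".
"Only" then excludes alternative recipients while the background — same agent, thing, setting (Nadia / the affidavit / at dawn) — is held fixed.
Fact (7) keeps same agent, thing, setting (Nadia / the affidavit / at dawn) but has recipient = Elena; that refutes the reply.
(Fact (6) would refute a reading with focus on the setting — but that is not what the question asks.)

7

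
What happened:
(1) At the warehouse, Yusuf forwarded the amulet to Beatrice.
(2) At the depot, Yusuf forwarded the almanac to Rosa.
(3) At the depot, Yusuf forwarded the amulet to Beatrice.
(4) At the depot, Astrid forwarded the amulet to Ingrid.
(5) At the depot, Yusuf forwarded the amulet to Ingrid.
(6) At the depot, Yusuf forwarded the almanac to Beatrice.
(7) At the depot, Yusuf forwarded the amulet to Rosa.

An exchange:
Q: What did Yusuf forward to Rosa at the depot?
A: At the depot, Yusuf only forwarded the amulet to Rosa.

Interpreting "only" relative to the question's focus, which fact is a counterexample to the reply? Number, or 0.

The question "What did ...?" targets the thing, so in the reply the focus falls on "the amulet".
So "only" ranges over things; the rest (Yusuf as agent and Rosa as recipient and at the depot as setting) is presupposed.
Fact (2) keeps Yusuf as agent and Rosa as recipient and at the depot as setting but has thing = the almanac; that refutes the reply.
(Fact (3) would refute a reading with focus on the recipient — but that is not what the question asks.)

2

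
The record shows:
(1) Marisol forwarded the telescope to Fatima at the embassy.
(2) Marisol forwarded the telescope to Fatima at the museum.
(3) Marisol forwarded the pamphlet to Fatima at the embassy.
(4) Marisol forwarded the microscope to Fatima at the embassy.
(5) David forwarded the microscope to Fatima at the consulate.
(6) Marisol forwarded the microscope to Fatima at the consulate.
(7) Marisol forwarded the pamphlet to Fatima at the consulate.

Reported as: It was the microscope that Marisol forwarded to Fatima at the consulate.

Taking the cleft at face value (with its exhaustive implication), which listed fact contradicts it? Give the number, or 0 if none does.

The cleft puts "the microscope" in focus and presupposes the open proposition with agent = Marisol, recipient = Fatima, setting = at the consulate.
The exhaustive reading says no other thing fits that background.
But fact (7) also has agent = Marisol, recipient = Fatima, setting = at the consulate, with thing = the pamphlet — so the exhaustive reading fails.

7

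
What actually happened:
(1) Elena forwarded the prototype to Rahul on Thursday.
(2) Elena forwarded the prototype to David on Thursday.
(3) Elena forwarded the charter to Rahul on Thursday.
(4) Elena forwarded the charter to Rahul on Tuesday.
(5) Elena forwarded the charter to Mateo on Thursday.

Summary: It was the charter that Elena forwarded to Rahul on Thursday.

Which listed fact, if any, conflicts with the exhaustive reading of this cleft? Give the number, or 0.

The cleft puts "the charter" in focus and presupposes the open proposition with agent = Elena, recipient = Rahul, setting = on Thursday.
The exhaustive reading says no other thing fits that background.
But fact (1) also has agent = Elena, recipient = Rahul, setting = on Thursday, with thing = the prototype — so the exhaustive reading fails.

1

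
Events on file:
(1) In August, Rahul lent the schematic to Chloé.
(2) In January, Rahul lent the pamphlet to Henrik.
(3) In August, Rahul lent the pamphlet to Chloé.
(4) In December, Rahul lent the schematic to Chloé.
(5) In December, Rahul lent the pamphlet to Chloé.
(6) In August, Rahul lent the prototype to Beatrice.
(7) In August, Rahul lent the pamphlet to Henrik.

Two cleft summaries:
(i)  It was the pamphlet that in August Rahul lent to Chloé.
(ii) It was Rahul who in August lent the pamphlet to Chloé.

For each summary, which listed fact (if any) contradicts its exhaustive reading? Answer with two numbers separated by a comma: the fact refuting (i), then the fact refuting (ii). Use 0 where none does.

(i): focus "the pamphlet". Looking for same agent, recipient, setting (Rahul / Chloé / in August) with some other thing — fact (1) has the schematic there. Refuted.
(ii): focus "Rahul". No fact shares same thing, recipient, setting (the pamphlet / Chloé / in August) with a different agent. 0.

1, 0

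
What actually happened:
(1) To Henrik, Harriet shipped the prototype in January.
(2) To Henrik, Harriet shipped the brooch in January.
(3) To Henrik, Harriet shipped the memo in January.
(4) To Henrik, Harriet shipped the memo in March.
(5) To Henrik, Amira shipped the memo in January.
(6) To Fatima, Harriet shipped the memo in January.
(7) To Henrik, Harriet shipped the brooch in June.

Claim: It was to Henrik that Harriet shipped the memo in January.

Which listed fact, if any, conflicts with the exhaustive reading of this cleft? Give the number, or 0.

6

Focus of the cleft: "Henrik" (the recipient). Presupposed background: same agent, thing, setting (Harriet / the memo / in January).
Exhaustivity: Henrik is the only recipient satisfying that background.
Fact (6) shares the background but with recipient = Fatima; exhaustivity is violated.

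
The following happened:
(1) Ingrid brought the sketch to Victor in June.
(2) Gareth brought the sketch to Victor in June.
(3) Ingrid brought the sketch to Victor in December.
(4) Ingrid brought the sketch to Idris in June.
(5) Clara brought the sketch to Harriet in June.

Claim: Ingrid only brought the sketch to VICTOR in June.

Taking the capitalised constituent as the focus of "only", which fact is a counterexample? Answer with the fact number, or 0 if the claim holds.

The capitals mark "Victor" as focus. So "only" rules out other recipients, with the rest (same agent, thing, setting (Ingrid / the sketch / in June)) as background.
Fact (4) shares the background but differs in recipient (Idris) — a counterexample.

4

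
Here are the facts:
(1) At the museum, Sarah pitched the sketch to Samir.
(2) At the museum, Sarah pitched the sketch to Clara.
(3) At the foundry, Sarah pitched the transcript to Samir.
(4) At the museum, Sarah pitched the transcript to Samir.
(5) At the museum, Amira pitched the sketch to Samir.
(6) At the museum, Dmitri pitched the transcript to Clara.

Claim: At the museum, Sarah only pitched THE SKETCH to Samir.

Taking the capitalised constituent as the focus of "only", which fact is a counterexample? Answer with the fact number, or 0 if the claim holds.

4

Focus (in capitals) is "the sketch" — the thing. "Only" excludes alternative things while holding fixed Sarah as agent and Samir as recipient and at the museum as setting.
Fact (4) matches on Sarah as agent and Samir as recipient and at the museum as setting, but has thing = the transcript instead. That refutes the claim.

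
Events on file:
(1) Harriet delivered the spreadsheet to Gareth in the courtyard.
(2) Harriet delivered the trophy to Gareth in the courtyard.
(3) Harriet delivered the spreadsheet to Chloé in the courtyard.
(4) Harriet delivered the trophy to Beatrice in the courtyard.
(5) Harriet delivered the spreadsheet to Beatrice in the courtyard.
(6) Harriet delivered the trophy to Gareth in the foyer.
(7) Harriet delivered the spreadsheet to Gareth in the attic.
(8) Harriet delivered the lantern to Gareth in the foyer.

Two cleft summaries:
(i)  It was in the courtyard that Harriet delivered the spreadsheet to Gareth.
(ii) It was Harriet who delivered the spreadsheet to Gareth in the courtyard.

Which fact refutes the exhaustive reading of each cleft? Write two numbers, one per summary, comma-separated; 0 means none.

(i): focus "in the courtyard". Looking for same agent, thing, recipient (Harriet / the spreadsheet / Gareth) with some other setting — fact (7) has in the attic there. Refuted.
(ii): focus "Harriet". No fact shares same thing, recipient, setting (the spreadsheet / Gareth / in the courtyard) with a different agent. 0.

7, 0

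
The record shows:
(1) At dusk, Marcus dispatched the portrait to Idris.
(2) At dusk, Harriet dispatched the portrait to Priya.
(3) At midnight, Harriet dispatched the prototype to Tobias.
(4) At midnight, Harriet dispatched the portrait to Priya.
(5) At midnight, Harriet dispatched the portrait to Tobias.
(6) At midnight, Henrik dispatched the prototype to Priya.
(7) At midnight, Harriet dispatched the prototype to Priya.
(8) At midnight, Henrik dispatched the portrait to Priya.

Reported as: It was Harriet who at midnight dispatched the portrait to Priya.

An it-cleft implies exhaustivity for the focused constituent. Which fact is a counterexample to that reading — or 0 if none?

8

The cleft puts "Harriet" in focus and presupposes the open proposition with same thing, recipient, setting (the portrait / Priya / at midnight).
The exhaustive reading says no other agent fits that background.
Fact (8) shares the background but with agent = Henrik; exhaustivity is violated.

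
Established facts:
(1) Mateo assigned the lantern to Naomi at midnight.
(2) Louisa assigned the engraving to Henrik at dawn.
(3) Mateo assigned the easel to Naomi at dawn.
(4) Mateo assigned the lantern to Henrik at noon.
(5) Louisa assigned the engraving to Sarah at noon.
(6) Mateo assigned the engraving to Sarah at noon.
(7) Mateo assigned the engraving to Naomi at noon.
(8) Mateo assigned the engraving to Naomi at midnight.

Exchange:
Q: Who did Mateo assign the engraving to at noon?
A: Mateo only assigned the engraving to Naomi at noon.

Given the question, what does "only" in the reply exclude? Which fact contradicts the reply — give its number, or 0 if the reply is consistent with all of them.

Answering "Who did ... to ...?" puts focus on the recipient — here, "Naomi".
"Only" then excludes alternative recipients while the background — agent = Mateo, thing = the engraving, setting = at noon — is held fixed.
Fact (6) keeps agent = Mateo, thing = the engraving, setting = at noon but has recipient = Sarah; that refutes the reply.
(Fact (8) would refute a reading with focus on the setting — but that is not what the question asks.)

6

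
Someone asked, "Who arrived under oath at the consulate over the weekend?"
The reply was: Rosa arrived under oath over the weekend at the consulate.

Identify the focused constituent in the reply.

The wh-word "who" asks about the subject (agent).
In the answer, "at the consulate", "under oath" and "over the weekend" are given — repeated from the question.
The constituent filling the subject (agent) gap is "Rosa"; that is the focus and would carry nuclear stress.

Rosa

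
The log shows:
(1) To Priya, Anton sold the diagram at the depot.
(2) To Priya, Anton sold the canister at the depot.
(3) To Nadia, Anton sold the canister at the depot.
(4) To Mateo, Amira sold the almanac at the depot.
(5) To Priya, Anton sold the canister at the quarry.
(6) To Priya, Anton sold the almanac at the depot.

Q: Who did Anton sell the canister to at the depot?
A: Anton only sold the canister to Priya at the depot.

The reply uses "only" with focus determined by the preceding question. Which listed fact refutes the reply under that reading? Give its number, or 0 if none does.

3

The question "Who did ... to ...?" targets the recipient, so in the reply the focus falls on "Priya".
So "only" ranges over recipients; the rest (Anton as agent and the canister as thing and at the depot as setting) is presupposed.
Fact (3) keeps Anton as agent and the canister as thing and at the depot as setting but has recipient = Nadia; that refutes the reply.
(Fact (1) would refute a reading with focus on the thing — but that is not what the question asks.)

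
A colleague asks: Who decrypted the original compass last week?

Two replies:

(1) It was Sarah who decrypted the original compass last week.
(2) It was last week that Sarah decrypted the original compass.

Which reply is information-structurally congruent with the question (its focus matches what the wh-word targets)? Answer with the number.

The question word "who" targets the subject (agent).
Option (1) clefts "Sarah" — that matches what the question asks about.
Option (2) clefts "last week" — the time, not what was asked.
So the congruent reply is (1).

1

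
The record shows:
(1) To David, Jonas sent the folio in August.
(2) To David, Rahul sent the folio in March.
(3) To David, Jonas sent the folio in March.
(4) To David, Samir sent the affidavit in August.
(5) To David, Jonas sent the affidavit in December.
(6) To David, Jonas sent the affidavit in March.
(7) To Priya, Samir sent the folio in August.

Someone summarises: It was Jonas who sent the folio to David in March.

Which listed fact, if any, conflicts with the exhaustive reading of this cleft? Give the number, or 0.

2

Focus of the cleft: "Jonas" (the agent). Presupposed background: same thing, recipient, setting (the folio / David / in March).
The exhaustive reading says no other agent fits that background.
Fact (2) shares the background but with agent = Rahul; exhaustivity is violated.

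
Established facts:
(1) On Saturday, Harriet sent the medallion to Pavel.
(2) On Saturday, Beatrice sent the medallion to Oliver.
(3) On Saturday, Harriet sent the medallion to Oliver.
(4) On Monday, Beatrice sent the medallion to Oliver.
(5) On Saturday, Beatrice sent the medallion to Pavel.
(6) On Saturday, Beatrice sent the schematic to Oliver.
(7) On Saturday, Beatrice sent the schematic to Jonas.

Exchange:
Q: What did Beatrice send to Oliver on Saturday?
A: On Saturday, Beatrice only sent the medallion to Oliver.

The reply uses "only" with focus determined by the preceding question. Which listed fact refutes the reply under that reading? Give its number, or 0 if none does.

6

Answering "What did ...?" puts focus on the thing — here, "the medallion".
So "only" ranges over things; the rest (Beatrice as agent and Oliver as recipient and on Saturday as setting) is presupposed.
Fact (6) keeps Beatrice as agent and Oliver as recipient and on Saturday as setting but has thing = the schematic; that refutes the reply.
(Fact (4) would refute a reading with focus on the setting — but that is not what the question asks.)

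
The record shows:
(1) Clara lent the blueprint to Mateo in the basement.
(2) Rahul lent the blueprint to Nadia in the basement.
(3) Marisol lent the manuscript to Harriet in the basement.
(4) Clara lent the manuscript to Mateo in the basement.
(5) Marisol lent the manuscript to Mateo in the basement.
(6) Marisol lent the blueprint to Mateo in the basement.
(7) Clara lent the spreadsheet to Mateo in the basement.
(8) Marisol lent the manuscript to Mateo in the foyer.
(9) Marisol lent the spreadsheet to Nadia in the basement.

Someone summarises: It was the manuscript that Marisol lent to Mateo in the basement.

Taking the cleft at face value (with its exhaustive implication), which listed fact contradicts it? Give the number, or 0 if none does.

The cleft puts "the manuscript" in focus and presupposes the open proposition with agent = Marisol, recipient = Mateo, setting = in the basement.
The exhaustive reading says no other thing fits that background.
Fact (6) shares the background but with thing = the blueprint; exhaustivity is violated.

6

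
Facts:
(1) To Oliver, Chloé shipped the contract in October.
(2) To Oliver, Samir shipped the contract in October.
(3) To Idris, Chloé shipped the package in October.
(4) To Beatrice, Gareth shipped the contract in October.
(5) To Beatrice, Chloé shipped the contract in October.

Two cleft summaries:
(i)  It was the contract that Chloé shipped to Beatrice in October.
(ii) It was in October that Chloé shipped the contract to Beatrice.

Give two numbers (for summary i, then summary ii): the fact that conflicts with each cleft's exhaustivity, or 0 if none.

(i): focus "the contract". No fact shares agent = Chloé, recipient = Beatrice, setting = in October with a different thing. 0.
(ii): focus "in October". No fact shares agent = Chloé, thing = the contract, recipient = Beatrice with a different setting. 0.

0, 0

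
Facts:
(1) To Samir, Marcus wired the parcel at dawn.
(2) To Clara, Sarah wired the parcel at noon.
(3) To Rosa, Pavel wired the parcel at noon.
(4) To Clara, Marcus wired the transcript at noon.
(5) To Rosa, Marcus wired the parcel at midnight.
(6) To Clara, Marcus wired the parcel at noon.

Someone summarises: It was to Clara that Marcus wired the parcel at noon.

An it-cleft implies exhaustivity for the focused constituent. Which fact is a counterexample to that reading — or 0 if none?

0

Focus of the cleft: "Clara" (the recipient). Presupposed background: Marcus as agent and the parcel as thing and at noon as setting.
Exhaustivity: Clara is the only recipient satisfying that background.
No listed fact matches the background with a different recipient. Exhaustivity holds.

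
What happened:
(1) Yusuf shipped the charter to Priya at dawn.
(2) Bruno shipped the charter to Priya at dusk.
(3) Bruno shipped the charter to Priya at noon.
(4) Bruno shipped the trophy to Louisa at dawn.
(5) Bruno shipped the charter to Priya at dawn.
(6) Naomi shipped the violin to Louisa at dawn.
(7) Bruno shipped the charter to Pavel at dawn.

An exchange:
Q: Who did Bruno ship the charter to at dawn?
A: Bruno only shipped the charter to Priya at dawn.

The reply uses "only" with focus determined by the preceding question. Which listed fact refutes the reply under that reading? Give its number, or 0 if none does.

The question "Who did ... to ...?" targets the recipient, so in the reply the focus falls on "Priya".
"Only" then excludes alternative recipients while the background — same agent, thing, setting (Bruno / the charter / at dawn) — is held fixed.
Fact (7) shares the background with a different recipient (Pavel) — counterexample.
(Fact (2) would refute a reading with focus on the setting — but that is not what the question asks.)

7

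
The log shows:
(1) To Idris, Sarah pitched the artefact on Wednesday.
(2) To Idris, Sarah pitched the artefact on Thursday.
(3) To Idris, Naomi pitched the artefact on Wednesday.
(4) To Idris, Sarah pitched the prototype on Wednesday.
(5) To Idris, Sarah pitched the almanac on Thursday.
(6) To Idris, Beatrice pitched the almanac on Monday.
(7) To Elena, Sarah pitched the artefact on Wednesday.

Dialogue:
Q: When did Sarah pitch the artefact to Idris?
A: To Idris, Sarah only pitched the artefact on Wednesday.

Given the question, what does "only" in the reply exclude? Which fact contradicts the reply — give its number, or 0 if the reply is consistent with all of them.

2

The question "When did ...?" targets the setting, so in the reply the focus falls on "on Wednesday".
"Only" then excludes alternative settings while the background — Sarah as agent and the artefact as thing and Idris as recipient — is held fixed.
Fact (2) keeps Sarah as agent and the artefact as thing and Idris as recipient but has setting = on Thursday; that refutes the reply.
(Fact (7) would refute a reading with focus on the recipient — but that is not what the question asks.)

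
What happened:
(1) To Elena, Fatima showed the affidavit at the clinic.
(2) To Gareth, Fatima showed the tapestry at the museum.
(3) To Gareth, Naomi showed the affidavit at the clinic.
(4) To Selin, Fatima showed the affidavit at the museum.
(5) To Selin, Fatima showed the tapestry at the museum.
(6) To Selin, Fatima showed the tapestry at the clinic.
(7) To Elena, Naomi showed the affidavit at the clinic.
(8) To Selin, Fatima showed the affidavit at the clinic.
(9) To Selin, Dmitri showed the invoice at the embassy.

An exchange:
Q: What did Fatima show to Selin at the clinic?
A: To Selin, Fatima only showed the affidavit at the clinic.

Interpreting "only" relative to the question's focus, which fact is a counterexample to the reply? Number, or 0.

The question "What did ...?" targets the thing, so in the reply the focus falls on "the affidavit".
"Only" then excludes alternative things while the background — Fatima as agent and Selin as recipient and at the clinic as setting — is held fixed.
Fact (6) keeps Fatima as agent and Selin as recipient and at the clinic as setting but has thing = the tapestry; that refutes the reply.
(Fact (4) would refute a reading with focus on the setting — but that is not what the question asks.)

6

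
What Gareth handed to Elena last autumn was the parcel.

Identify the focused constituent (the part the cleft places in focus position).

the parcel

In a pseudo-cleft "What ... was X", the post-copular constituent X is the focus.
Here the focus is "the parcel". The backgrounded (presupposed) material includes "Gareth", "to Elena" and "last autumn".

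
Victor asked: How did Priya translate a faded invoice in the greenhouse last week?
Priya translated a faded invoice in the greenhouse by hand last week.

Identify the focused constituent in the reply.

The wh-word "how" asks about the manner.
In the answer, "Priya", "a faded invoice", "in the greenhouse" and "last week" are given — repeated from the question.
The constituent filling the manner gap is "by hand"; that is the focus and would carry nuclear stress.

by hand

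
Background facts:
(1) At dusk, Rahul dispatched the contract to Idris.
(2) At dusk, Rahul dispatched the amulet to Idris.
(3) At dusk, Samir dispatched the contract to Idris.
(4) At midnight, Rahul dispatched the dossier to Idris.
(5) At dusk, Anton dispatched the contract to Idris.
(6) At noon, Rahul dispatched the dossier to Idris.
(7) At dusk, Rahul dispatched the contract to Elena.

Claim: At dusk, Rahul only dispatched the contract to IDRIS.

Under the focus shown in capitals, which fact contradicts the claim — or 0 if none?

Focus (in capitals) is "Idris" — the recipient. "Only" excludes alternative recipients while holding fixed same agent, thing, setting (Rahul / the contract / at dusk).
Fact (7) matches on same agent, thing, setting (Rahul / the contract / at dusk), but has recipient = Elena instead. That refutes the claim.

7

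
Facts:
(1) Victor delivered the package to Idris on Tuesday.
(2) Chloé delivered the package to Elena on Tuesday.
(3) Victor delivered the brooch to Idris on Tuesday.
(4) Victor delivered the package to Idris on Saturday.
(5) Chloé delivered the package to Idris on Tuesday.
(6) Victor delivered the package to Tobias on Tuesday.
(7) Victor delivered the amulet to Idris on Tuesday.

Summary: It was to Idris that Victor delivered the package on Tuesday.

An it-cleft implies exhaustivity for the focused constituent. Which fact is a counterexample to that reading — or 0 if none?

6

Focus of the cleft: "Idris" (the recipient). Presupposed background: same agent, thing, setting (Victor / the package / on Tuesday).
Exhaustivity: Idris is the only recipient satisfying that background.
Fact (6) shares the background but with recipient = Tobias; exhaustivity is violated.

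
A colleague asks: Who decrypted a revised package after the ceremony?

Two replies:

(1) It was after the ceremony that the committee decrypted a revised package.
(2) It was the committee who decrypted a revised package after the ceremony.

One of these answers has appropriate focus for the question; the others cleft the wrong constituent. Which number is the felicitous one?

The question word "who" targets the subject (agent).
Option (1) clefts "after the ceremony" — the time, not what was asked.
Option (2) clefts "the committee" — that matches what the question asks about.
So the congruent reply is (2).

2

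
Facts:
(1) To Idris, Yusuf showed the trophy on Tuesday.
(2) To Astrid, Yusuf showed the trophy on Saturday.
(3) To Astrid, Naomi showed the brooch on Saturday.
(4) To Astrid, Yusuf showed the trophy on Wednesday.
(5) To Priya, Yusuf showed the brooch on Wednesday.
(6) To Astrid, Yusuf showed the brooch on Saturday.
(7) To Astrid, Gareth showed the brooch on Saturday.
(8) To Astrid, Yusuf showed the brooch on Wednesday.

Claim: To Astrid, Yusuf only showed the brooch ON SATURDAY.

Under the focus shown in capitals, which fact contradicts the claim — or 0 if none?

8

Focus (in capitals) is "on Saturday" — the setting. "Only" excludes alternative settings while holding fixed Yusuf as agent and the brooch as thing and Astrid as recipient.
Fact (8) shares the background but differs in setting (on Wednesday) — a counterexample.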